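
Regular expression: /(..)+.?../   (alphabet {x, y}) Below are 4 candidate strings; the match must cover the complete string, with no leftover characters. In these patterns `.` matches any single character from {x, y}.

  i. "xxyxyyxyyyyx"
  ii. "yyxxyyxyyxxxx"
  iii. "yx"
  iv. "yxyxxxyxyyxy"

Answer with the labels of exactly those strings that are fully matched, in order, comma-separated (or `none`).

i, ii, iv

i. "xxyxyyxyyyyx" → match
ii → match
iii. "yx" → no match
iv. "yxyxxxyxyyxy" → match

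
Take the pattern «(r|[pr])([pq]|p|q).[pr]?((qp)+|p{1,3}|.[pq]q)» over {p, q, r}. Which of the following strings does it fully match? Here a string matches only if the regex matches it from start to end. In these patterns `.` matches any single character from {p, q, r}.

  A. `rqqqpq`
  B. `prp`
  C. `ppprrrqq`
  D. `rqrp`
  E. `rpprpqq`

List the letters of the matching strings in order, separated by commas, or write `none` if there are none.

A, D, E

A → match
B → no match
C → no match
D → match
E → match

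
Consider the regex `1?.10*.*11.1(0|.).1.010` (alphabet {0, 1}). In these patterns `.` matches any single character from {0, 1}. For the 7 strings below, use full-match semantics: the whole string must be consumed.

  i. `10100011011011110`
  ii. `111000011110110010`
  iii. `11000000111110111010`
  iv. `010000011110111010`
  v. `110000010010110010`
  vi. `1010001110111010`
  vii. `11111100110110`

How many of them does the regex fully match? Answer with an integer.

i → no match — must end with `010`
ii → match
iii → match
iv → match
v → no match
vi → no match
vii → no match — must end with `010`
Total matched: 3

3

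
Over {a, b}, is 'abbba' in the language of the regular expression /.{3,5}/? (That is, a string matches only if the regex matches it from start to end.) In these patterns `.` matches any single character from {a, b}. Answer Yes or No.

Yes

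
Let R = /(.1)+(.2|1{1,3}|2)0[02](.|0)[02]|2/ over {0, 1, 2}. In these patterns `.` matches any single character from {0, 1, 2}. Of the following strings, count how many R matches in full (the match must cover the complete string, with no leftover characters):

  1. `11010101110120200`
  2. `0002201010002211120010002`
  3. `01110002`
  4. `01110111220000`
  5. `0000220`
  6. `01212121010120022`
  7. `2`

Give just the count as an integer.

5

1 → match
2 → no match
3 → match
4 → match
5 → no match
6 → match
7 → match
Total matched: 5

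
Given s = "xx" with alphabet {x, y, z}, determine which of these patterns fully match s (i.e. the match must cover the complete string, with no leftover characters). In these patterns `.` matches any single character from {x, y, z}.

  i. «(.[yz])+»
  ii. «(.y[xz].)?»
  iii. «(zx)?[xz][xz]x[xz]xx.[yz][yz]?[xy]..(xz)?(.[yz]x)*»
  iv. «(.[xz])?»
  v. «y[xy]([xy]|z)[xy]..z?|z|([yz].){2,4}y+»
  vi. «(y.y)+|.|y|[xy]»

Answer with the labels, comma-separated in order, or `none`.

iv

i → no match
ii → no match
iii → no match
iv → match
v → no match
vi → no match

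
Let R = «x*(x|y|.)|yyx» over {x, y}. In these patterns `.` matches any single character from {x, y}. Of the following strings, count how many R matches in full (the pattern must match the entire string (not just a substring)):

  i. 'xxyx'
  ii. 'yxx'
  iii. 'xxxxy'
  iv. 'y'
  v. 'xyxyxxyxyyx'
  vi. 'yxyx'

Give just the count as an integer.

2

i → no match
ii → no match
iii → match
iv → match
v → no match
vi → no match
Total matched: 2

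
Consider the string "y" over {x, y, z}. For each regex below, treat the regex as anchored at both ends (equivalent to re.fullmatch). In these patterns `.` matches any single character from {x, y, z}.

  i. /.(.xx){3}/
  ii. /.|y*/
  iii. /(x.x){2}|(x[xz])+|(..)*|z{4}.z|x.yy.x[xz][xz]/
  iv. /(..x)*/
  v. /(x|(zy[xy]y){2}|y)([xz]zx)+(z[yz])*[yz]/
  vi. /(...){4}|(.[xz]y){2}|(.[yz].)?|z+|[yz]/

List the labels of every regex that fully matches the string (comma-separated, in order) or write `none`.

i → no match — must end with "xx"
ii → match
iii → no match
iv → no match
v → no match
vi → match

ii, vi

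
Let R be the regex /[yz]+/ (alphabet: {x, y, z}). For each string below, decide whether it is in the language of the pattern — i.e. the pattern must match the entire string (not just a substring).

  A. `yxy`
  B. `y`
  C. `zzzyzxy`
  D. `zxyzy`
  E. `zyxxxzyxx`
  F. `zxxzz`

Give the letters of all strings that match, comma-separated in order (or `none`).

A. `yxy` → no match
B. `y` → match
C. `zzzyzxy` → no match
D. `zxyzy` → no match
E. `zyxxxzyxx` → no match
F. `zxxzz` → no match

B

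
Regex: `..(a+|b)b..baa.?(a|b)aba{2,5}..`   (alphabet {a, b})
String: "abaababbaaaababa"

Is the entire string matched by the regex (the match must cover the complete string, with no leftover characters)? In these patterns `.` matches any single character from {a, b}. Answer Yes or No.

No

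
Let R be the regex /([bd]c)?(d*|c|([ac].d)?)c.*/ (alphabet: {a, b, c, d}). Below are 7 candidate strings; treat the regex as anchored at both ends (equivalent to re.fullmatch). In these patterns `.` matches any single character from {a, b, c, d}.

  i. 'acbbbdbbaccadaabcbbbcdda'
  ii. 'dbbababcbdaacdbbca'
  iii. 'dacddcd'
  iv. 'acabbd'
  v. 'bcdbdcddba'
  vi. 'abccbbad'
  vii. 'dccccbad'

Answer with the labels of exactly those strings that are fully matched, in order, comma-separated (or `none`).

vii

i → no match
ii → no match
iii → no match
iv → no match
v → no match
vi → no match
vii → match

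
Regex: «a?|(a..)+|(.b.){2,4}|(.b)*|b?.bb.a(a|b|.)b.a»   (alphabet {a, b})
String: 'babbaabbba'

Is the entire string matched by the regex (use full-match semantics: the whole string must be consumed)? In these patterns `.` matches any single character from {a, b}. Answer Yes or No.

Yes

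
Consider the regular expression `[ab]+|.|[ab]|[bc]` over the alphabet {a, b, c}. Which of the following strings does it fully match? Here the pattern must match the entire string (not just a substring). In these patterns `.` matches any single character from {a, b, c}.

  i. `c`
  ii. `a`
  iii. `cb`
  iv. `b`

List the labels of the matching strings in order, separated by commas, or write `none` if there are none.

i, ii, iv

i → match
ii → match
iii → no match
iv → match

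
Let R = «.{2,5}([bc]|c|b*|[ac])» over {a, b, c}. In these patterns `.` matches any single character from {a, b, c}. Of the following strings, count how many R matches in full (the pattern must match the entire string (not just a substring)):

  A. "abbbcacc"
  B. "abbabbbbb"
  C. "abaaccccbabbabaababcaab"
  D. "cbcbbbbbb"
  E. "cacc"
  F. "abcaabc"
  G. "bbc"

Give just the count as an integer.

A → no match
B → match
C → no match
D → match
E → match
F → no match
G → match
Total matched: 4

4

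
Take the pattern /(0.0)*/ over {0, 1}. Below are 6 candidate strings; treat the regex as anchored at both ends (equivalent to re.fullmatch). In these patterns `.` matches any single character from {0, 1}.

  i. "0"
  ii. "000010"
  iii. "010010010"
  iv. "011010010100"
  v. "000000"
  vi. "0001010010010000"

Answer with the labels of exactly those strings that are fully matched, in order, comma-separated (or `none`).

i → no match
ii → match
iii → match
iv → no match
v → match
vi → no match

ii, iii, v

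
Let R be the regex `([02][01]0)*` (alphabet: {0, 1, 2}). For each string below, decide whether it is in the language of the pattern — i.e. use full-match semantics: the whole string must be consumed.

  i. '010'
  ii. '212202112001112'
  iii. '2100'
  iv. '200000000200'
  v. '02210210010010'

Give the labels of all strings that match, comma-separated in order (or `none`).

i → match
ii → no match
iii → no match
iv → match
v → no match

i, iv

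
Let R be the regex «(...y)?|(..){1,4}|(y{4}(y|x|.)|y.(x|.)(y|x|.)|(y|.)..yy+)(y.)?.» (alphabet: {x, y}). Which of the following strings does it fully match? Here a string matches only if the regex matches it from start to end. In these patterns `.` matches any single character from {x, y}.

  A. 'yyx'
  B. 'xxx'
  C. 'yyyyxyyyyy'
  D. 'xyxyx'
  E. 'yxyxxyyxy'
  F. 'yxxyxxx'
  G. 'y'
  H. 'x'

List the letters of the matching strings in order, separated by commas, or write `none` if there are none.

none

A → no match
B → no match
C → no match
D → no match
E → no match
F → no match
G → no match
H → no match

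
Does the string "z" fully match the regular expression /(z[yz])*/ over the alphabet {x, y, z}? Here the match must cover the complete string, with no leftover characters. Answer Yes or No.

No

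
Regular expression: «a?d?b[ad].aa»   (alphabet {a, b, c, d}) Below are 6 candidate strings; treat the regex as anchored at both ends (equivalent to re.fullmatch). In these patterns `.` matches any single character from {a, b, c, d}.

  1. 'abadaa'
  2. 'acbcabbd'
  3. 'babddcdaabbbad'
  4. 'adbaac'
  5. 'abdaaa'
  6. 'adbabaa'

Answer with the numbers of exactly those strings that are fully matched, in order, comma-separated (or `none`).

1, 5, 6

1 → match
2 → no match — must end with 'aa'
3 → no match — must end with 'aa'
4 → no match — must end with 'aa'
5 → match
6 → match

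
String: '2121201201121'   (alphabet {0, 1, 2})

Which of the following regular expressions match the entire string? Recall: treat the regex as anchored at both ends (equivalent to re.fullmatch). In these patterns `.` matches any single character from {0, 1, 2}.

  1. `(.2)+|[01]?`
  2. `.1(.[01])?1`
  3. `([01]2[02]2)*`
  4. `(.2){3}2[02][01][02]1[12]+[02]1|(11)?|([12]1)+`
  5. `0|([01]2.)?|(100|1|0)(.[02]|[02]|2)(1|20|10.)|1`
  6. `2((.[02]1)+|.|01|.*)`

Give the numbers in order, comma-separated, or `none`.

1 → no match
2 → no match
3 → no match
4 → no match
5 → no match
6 → match

6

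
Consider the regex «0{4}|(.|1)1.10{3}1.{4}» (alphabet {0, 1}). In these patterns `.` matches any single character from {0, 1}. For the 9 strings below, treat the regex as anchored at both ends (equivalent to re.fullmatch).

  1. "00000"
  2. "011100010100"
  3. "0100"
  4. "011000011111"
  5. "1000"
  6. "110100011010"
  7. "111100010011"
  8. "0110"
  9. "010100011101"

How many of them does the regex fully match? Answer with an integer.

1 → no match
2 → match
3 → no match
4 → no match
5 → no match
6 → match
7 → match
8 → no match
9 → match
Total matched: 4

4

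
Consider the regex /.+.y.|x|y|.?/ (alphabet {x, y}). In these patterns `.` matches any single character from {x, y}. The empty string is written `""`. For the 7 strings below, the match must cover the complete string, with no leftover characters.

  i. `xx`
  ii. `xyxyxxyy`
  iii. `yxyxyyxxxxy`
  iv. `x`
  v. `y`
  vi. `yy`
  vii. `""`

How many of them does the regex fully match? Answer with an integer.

i. `xx` → no match
ii. `xyxyxxyy` → match
iii. `yxyxyyxxxxy` → no match
iv. `x` → match
v. `y` → match
vi. `yy` → no match
vii. `""` → match
Total matched: 4

4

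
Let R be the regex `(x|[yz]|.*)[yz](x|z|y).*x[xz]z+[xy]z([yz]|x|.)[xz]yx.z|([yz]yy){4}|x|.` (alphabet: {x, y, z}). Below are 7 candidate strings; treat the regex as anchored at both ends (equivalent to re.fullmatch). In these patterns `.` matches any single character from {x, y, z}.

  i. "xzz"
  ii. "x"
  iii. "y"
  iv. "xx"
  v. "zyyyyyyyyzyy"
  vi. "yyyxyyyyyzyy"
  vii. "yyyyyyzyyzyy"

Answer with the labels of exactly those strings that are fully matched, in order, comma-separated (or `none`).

i → no match
ii → match
iii → match
iv → no match
v → match
vi → no match
vii → match

ii, iii, v, vii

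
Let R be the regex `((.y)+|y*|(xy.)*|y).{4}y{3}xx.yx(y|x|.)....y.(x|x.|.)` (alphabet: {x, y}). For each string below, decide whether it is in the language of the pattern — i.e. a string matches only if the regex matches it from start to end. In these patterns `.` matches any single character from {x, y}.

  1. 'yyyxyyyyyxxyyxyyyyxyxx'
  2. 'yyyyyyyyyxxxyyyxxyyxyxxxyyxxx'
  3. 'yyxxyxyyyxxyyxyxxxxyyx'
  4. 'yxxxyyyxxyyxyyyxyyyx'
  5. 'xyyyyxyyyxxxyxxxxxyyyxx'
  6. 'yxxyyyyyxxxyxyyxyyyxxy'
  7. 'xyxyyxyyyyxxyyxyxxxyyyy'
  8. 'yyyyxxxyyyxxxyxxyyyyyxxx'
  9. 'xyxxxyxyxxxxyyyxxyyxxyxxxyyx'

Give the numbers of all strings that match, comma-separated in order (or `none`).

1 → match
2 → match
3 → match
4 → match
5 → match
6 → match
7 → match
8 → match
9 → no match

1, 2, 3, 4, 5, 6, 7, 8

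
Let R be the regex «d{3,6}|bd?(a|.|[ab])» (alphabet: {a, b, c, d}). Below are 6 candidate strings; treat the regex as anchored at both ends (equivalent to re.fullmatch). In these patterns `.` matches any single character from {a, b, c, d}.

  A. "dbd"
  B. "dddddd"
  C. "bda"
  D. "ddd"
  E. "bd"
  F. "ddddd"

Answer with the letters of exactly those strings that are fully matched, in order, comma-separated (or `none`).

B, C, D, E, F

A → no match
B → match
C → match
D → match
E → match
F → match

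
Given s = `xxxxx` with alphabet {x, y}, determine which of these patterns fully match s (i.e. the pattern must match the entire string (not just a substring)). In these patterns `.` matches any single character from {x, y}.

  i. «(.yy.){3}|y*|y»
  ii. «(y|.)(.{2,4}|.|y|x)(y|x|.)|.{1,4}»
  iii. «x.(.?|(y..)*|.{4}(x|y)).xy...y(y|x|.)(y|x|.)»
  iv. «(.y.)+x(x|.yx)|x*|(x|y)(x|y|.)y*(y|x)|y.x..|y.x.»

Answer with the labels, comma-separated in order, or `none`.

ii, iv

i → no match
ii → match
iii → no match
iv → match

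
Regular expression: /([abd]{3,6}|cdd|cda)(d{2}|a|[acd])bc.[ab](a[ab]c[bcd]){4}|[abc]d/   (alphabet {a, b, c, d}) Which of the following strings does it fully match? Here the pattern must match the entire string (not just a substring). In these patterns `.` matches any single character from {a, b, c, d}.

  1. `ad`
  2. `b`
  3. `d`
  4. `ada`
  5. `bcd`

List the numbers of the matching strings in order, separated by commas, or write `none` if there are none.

1

1. `ad` → match
2. `b` → no match
3. `d` → no match
4. `ada` → no match
5. `bcd` → no match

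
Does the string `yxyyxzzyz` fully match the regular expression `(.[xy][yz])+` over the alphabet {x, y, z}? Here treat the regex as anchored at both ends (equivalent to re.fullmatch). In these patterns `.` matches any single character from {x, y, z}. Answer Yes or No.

Yes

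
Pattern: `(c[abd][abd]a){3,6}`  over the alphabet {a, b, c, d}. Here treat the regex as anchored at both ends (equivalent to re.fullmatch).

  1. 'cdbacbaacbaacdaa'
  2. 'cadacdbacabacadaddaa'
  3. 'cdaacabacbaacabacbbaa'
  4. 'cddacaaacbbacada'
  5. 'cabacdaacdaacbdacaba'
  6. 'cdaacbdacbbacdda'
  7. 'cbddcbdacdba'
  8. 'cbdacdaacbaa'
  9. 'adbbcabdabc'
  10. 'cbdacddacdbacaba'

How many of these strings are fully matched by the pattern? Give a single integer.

6

1 → match
2 → no match
3 → no match
4 → match
5 → match
6 → match
7 → no match
8 → match
9 → no match — must start with 'c'
10 → match
Total matched: 6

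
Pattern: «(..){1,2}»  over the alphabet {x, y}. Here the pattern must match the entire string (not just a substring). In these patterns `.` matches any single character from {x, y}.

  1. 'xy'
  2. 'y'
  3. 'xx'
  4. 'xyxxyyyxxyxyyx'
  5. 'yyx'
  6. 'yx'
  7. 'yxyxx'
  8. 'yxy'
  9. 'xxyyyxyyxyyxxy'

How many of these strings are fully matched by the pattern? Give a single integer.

3

1 → match
2 → no match
3 → match
4 → no match
5 → no match
6 → match
7 → no match
8 → no match
9 → no match
Total matched: 3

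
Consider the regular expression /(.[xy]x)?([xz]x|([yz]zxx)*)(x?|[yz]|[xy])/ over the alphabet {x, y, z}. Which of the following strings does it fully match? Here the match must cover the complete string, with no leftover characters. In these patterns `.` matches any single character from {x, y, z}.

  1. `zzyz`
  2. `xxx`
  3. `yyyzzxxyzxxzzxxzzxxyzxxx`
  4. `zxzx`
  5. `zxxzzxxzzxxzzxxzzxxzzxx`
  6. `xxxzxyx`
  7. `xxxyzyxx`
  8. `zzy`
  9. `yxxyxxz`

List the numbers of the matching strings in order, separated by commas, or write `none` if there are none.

2, 5

1. `zzyz` → no match
2. `xxx` → match
3 → no match
4. `zxzx` → no match
5 → match
6. `xxxzxyx` → no match
7. `xxxyzyxx` → no match
8. `zzy` → no match
9. `yxxyxxz` → no match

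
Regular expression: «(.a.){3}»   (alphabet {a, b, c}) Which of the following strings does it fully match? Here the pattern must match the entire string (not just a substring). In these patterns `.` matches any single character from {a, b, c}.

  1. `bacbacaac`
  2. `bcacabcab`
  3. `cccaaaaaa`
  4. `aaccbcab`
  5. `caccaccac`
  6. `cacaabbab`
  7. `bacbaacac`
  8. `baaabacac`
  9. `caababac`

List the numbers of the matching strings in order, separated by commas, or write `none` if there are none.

1, 5, 6, 7

1 → match
2 → no match
3 → no match
4 → no match
5 → match
6 → match
7 → match
8 → no match
9 → no match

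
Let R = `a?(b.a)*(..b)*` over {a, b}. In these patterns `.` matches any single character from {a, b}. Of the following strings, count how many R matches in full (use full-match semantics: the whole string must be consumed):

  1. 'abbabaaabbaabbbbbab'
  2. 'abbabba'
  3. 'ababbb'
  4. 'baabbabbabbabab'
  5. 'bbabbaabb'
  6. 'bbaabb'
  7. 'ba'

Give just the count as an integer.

1 → match
2 → match
3 → no match
4 → match
5 → match
6 → match
7 → no match
Total matched: 5

5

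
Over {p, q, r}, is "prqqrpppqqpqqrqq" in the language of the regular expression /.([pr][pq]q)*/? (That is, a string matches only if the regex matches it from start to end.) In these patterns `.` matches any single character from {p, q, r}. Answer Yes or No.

No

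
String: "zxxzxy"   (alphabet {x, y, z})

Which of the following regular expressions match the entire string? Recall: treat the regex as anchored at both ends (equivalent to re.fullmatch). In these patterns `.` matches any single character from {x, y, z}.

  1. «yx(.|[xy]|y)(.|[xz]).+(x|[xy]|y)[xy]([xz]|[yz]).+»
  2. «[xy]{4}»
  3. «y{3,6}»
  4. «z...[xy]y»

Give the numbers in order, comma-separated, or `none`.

1 → no match — must start with "yx"
2 → no match
3 → no match — must start with "y"
4 → match

4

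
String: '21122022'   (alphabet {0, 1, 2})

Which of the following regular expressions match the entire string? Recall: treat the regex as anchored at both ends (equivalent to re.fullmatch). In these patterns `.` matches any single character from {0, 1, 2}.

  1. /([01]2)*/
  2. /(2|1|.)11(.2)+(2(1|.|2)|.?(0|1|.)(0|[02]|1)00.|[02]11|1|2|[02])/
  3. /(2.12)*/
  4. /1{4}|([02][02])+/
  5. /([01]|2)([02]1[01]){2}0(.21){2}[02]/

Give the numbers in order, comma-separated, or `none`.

2

1 → no match
2 → match
3 → no match
4 → no match
5 → no match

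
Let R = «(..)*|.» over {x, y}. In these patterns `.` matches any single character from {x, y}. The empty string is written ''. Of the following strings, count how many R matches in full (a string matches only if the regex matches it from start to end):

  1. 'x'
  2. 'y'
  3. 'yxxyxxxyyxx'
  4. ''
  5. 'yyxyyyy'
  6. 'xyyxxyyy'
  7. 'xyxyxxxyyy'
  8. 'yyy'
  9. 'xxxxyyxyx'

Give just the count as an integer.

5

1. 'x' → match
2. 'y' → match
3. 'yxxyxxxyyxx' → no match
4. '' → match
5. 'yyxyyyy' → no match
6. 'xyyxxyyy' → match
7. 'xyxyxxxyyy' → match
8. 'yyy' → no match
9. 'xxxxyyxyx' → no match
Total matched: 5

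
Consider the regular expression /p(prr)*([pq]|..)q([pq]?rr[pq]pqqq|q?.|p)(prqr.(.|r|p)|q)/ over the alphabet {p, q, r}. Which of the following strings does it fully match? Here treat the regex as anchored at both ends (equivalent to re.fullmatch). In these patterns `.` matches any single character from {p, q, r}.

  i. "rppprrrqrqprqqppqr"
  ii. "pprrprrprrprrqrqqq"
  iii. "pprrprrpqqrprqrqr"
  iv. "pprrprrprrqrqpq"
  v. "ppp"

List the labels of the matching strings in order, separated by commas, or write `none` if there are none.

i → no match — must start with "p"
ii → match
iii → match
iv → match
v. "ppp" → no match

ii, iii, iv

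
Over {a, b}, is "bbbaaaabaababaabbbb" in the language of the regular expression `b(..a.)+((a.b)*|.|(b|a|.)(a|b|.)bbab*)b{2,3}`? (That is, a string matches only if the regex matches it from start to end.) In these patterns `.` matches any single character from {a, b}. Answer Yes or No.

No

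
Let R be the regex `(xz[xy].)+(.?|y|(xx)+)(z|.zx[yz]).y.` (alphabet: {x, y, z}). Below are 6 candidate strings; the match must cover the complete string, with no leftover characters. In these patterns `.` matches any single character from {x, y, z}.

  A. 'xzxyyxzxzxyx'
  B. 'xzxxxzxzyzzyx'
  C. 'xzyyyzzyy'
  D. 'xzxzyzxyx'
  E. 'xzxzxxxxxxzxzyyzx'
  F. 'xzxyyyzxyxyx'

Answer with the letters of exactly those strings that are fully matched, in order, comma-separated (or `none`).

A → match
B → match
C → match
D → match
E → no match
F → match

A, B, C, D, F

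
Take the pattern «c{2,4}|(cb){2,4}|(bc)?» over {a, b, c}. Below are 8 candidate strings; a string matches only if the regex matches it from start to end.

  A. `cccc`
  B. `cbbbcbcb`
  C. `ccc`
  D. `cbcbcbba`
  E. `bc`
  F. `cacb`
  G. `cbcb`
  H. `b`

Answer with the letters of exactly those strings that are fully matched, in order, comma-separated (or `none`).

A → match
B → no match
C → match
D → no match
E → match
F → no match
G → match
H → no match

A, C, E, G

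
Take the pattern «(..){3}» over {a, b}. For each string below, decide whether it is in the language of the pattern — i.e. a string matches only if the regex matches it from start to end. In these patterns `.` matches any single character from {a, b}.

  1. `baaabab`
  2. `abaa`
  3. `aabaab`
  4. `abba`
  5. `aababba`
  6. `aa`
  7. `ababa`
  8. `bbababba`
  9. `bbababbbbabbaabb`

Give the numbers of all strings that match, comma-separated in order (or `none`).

1 → no match
2 → no match
3 → match
4 → no match
5 → no match
6 → no match
7 → no match
8 → no match
9 → no match

3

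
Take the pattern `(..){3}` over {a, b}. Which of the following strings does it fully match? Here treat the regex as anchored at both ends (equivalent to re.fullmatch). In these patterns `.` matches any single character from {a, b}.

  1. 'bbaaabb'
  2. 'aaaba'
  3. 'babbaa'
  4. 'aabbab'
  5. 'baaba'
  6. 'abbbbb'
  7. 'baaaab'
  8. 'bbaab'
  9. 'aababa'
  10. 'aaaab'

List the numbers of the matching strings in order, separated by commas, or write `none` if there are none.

3, 4, 6, 7, 9

1 → no match
2 → no match
3 → match
4 → match
5 → no match
6 → match
7 → match
8 → no match
9 → match
10 → no match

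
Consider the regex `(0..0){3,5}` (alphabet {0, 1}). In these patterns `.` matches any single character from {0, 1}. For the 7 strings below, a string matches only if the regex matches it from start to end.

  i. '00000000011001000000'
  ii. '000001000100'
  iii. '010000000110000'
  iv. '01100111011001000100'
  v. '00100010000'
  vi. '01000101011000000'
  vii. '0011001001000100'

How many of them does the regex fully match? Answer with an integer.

i → match
ii. '000001000100' → match
iii → no match
iv → no match
v. '00100010000' → no match
vi → no match
vii → no match
Total matched: 2

2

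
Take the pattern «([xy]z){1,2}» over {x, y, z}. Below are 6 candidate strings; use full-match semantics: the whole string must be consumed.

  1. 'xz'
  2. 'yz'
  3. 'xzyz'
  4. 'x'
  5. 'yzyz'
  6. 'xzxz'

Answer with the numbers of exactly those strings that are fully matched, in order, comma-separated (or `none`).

1, 2, 3, 5, 6

1. 'xz' → match
2. 'yz' → match
3. 'xzyz' → match
4. 'x' → no match — must end with 'z'
5. 'yzyz' → match
6. 'xzxz' → match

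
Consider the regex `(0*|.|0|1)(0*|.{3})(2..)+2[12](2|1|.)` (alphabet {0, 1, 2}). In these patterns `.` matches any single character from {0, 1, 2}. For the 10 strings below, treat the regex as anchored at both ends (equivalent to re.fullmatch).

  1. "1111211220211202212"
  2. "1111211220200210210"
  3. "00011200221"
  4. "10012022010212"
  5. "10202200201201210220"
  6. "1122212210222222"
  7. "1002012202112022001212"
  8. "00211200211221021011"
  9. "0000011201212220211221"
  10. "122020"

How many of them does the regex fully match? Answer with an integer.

6

1 → match
2 → match
3 → match
4 → no match
5 → match
6 → match
7 → no match
8 → no match
9 → match
10 → no match
Total matched: 6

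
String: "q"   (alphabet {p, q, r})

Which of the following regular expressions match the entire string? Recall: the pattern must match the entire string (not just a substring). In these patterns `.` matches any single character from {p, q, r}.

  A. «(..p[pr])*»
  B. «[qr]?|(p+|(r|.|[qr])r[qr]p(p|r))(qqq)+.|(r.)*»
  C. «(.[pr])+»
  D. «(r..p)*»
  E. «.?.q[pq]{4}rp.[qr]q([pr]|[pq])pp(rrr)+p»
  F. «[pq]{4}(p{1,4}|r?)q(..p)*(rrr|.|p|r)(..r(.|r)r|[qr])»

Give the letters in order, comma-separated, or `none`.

A → no match
B → match
C → no match
D → no match
E → no match — must end with "rrrp"
F → no match

B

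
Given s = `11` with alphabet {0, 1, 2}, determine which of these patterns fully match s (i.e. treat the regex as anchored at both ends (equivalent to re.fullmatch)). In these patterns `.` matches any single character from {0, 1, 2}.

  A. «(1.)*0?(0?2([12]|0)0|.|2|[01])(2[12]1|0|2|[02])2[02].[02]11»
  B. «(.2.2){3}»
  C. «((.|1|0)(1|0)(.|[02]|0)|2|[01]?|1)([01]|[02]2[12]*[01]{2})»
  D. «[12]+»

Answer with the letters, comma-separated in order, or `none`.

A → no match
B → no match — must end with `2`
C → match
D → match

C, D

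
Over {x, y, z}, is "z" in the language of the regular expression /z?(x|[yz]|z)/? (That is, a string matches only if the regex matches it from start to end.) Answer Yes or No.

Yes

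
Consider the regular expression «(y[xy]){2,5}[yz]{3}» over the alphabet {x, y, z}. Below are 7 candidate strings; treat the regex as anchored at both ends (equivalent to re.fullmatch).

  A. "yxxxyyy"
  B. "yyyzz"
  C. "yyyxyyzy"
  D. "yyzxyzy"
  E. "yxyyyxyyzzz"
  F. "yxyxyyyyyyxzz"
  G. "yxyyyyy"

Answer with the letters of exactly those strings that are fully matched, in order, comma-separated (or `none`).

E, G

A → no match
B → no match
C → no match
D → no match
E → match
F → no match
G → match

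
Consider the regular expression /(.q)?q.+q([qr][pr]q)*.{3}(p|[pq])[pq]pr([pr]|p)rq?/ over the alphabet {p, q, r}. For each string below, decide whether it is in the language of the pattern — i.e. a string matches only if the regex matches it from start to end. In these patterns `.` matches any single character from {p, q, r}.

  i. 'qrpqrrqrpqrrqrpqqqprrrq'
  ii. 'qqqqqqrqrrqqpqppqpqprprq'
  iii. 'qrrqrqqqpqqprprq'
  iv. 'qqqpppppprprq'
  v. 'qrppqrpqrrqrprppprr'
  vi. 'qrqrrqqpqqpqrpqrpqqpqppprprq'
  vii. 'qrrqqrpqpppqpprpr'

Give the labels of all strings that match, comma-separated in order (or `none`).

i, ii, iii, iv, vi, vii

i → match
ii → match
iii → match
iv → match
v → no match
vi → match
vii → match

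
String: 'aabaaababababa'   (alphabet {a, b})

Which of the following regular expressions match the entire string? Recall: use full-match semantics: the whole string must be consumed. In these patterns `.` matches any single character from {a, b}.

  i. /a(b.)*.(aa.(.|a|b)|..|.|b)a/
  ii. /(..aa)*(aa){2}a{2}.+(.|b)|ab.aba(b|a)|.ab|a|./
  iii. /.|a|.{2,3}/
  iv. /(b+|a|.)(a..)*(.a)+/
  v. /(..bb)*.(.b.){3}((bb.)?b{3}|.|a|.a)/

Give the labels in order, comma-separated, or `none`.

iv

i → no match
ii → no match
iii → no match
iv → match
v → no match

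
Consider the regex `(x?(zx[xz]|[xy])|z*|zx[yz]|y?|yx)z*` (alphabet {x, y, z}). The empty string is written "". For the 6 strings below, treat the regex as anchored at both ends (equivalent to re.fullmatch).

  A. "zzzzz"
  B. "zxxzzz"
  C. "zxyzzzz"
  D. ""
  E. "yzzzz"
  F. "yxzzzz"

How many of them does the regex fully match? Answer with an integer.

A. "zzzzz" → match
B. "zxxzzz" → match
C. "zxyzzzz" → match
D. "" → match
E. "yzzzz" → match
F. "yxzzzz" → match
Total matched: 6

6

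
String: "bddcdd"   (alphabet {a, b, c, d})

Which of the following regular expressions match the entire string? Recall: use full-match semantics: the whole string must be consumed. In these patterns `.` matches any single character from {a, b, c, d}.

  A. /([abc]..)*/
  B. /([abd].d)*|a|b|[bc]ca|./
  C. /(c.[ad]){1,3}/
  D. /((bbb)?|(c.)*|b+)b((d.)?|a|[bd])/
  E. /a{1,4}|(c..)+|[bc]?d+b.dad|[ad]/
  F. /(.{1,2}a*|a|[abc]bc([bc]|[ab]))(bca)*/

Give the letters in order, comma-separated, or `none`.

A

A → match
B → no match
C → no match — must start with "c"
D → no match
E → no match
F → no match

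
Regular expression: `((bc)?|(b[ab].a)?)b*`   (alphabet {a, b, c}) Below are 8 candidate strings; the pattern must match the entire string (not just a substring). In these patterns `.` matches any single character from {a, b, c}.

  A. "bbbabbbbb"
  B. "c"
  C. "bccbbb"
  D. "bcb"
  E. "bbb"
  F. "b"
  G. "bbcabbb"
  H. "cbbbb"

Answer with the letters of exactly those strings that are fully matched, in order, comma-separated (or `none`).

A. "bbbabbbbb" → match
B. "c" → no match
C. "bccbbb" → no match
D. "bcb" → match
E. "bbb" → match
F. "b" → match
G. "bbcabbb" → match
H. "cbbbb" → no match

A, D, E, F, G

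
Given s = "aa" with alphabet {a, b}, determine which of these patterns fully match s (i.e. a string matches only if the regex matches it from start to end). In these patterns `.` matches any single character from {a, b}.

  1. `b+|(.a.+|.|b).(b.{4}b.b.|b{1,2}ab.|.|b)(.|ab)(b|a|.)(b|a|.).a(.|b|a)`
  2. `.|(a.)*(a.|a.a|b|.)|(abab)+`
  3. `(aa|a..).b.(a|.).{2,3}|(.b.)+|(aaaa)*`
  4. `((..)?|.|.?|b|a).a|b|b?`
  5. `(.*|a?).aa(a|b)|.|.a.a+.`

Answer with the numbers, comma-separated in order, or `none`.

2, 4

1 → no match
2 → match
3 → no match
4 → match
5 → no match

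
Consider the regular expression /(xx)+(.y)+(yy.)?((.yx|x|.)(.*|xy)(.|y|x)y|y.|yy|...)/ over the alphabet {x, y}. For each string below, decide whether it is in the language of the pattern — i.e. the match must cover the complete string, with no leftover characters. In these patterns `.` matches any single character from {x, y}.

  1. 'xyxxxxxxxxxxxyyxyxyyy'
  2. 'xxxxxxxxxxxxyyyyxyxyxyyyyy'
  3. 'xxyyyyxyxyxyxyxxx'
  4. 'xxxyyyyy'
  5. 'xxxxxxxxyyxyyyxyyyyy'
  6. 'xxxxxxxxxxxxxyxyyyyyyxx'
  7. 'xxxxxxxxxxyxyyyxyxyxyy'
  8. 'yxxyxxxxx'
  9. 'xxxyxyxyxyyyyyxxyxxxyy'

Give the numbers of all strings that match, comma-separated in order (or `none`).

1 → no match — must start with 'xx'
2 → match
3 → match
4 → match
5 → match
6 → match
7 → no match
8 → no match — must start with 'xx'
9 → match

2, 3, 4, 5, 6, 9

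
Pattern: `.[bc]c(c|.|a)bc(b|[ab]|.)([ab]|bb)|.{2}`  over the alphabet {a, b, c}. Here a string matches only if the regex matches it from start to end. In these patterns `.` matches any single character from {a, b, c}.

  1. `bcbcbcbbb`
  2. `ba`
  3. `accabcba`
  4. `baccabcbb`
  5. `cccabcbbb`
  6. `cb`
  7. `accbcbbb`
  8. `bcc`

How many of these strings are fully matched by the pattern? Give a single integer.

1 → no match
2 → match
3 → match
4 → no match
5 → match
6 → match
7 → no match
8 → no match
Total matched: 4

4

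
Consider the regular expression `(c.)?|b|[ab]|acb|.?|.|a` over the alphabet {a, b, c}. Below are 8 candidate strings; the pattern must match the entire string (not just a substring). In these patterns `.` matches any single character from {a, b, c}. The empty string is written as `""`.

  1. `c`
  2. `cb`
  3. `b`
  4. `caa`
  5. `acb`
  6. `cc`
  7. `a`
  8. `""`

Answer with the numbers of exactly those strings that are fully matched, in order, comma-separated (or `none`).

1, 2, 3, 5, 6, 7, 8

1 → match
2 → match
3 → match
4 → no match
5 → match
6 → match
7 → match
8 → match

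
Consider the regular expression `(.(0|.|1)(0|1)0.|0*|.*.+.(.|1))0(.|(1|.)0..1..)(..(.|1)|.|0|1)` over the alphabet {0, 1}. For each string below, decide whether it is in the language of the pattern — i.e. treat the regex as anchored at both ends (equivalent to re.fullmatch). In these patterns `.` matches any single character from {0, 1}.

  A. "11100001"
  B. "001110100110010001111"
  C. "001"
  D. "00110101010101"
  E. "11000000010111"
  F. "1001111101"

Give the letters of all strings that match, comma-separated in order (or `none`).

A, B, C

A → match
B → match
C → match
D → no match
E → no match
F → no match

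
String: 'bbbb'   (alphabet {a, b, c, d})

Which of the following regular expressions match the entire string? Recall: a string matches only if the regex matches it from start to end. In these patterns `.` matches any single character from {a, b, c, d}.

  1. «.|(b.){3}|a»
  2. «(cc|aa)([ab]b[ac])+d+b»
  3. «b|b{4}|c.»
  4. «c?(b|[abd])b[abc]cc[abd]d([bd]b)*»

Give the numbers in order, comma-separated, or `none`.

3

1 → no match
2 → no match — must end with 'db'
3 → match
4 → no match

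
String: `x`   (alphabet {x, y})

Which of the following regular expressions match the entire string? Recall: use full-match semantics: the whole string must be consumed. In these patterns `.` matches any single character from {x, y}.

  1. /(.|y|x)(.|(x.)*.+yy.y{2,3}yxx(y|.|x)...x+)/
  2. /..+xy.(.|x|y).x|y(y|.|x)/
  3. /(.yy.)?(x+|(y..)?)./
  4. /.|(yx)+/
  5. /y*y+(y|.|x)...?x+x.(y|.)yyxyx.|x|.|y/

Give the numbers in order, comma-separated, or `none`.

1 → no match
2 → no match
3 → match
4 → match
5 → match

3, 4, 5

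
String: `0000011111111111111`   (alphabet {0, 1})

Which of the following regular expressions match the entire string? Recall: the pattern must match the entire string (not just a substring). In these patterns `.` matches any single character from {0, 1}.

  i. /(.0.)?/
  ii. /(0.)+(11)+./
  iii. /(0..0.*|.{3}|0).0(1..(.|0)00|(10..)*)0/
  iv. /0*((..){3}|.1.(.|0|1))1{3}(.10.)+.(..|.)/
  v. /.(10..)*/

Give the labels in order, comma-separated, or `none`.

ii

i → no match
ii → match
iii → no match — must end with `0`
iv → no match
v → no match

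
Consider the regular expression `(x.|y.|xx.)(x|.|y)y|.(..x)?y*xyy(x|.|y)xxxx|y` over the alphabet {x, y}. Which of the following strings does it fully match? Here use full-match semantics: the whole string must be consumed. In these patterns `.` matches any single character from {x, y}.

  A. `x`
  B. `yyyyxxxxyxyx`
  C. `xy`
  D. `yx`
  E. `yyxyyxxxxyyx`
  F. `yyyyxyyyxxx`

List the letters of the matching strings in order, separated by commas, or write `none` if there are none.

A → no match
B → no match
C → no match
D → no match
E → no match
F → no match

none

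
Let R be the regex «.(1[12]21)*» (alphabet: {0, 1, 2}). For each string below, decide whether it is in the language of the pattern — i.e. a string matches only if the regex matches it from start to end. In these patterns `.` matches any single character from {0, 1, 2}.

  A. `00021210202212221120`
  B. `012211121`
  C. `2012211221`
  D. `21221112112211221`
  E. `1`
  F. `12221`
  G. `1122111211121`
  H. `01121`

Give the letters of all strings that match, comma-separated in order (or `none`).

A → no match
B. `012211121` → match
C. `2012211221` → no match
D → match
E. `1` → match
F. `12221` → no match
G → match
H. `01121` → match

B, D, E, G, H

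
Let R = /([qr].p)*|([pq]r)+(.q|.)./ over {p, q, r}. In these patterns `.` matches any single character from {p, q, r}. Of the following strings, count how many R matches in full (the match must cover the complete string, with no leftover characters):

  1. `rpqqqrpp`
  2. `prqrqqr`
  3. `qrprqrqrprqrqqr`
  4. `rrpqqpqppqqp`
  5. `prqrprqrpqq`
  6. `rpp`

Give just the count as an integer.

1 → no match
2 → match
3 → match
4 → match
5 → match
6 → match
Total matched: 5

5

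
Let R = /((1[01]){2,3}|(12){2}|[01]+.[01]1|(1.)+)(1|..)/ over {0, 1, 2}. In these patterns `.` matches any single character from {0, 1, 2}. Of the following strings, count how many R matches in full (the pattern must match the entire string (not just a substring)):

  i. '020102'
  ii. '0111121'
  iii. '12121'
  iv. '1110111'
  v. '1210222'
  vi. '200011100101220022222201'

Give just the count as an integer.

4

i → match
ii → match
iii → match
iv → match
v → no match
vi → no match
Total matched: 4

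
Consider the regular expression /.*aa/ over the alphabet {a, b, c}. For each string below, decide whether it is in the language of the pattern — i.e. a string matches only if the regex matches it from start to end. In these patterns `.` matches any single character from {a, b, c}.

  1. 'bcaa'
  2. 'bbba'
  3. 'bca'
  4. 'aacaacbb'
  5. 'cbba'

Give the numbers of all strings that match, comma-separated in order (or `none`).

1 → match
2 → no match — must end with 'aa'
3 → no match — must end with 'aa'
4 → no match — must end with 'aa'
5 → no match — must end with 'aa'

1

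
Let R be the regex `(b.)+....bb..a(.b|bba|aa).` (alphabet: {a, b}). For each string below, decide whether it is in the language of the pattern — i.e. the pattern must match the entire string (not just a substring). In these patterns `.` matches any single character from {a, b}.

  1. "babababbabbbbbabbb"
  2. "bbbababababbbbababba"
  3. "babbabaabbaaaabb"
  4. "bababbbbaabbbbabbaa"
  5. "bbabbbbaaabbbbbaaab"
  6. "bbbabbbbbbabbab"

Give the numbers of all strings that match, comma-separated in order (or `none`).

1, 2, 3, 4, 6

1 → match
2 → match
3 → match
4 → match
5 → no match
6 → match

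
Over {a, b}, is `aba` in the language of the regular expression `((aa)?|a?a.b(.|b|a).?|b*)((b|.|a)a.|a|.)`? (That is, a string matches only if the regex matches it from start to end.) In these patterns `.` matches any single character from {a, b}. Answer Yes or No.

No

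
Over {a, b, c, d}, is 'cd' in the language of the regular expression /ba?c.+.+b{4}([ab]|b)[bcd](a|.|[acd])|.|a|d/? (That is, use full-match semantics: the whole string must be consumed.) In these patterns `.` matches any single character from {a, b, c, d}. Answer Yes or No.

No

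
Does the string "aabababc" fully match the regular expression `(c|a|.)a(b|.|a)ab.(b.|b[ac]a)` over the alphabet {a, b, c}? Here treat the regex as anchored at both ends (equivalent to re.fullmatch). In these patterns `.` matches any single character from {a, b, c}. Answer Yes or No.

Yes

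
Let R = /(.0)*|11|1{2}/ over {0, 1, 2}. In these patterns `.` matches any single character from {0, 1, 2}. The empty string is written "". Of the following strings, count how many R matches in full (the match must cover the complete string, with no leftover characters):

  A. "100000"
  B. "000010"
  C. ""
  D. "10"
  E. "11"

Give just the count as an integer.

5

A. "100000" → match
B. "000010" → match
C. "" → match
D. "10" → match
E. "11" → match
Total matched: 5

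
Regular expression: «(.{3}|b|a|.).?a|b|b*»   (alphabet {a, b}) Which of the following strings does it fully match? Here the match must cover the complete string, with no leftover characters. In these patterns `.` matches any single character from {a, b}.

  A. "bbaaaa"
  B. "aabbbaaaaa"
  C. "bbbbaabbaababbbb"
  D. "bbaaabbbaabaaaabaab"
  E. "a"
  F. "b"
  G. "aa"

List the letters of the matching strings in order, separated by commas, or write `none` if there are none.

F, G

A → no match
B → no match
C → no match
D → no match
E → no match
F → match
G → match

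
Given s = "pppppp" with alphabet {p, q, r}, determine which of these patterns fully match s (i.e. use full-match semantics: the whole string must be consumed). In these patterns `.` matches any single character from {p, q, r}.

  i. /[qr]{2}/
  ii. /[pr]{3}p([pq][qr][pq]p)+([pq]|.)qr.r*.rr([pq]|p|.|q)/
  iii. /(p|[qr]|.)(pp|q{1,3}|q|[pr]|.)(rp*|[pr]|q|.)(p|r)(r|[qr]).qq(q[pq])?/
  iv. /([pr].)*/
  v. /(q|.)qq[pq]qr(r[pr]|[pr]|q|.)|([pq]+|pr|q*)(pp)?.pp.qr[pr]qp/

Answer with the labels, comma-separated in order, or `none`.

i → no match
ii → no match
iii → no match
iv → match
v → no match

iv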